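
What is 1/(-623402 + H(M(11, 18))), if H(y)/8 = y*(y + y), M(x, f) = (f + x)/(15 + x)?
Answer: -169/105351574 ≈ -1.6042e-6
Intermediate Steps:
M(x, f) = (f + x)/(15 + x)
H(y) = 16*y² (H(y) = 8*(y*(y + y)) = 8*(y*(2*y)) = 8*(2*y²) = 16*y²)
1/(-623402 + H(M(11, 18))) = 1/(-623402 + 16*((18 + 11)/(15 + 11))²) = 1/(-623402 + 16*(29/26)²) = 1/(-623402 + 16*(841/676)) = 1/(-623402 + 3364/169) = 1/(-105351574/169) = -169/105351574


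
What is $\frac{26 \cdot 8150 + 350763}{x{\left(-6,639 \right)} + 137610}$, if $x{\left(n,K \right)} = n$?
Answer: $\frac{562663}{137604} \approx 4.089$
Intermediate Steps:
$\frac{26 \cdot 8150 + 350763}{x{\left(-6,639 \right)} + 137610} = \frac{26 \cdot 8150 + 350763}{-6 + 137610} = \frac{211900 + 350763}{137604} = 562663 \cdot \frac{1}{137604} = \frac{562663}{137604}$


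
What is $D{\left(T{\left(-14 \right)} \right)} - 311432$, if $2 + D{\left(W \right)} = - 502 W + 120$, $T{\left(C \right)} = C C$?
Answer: $-409706$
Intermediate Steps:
$T{\left(C \right)} = C^{2}$
$D{\left(W \right)} = 118 - 502 W$ ($D{\left(W \right)} = -2 - \left(-120 + 502 W\right) = 118 - 502 W$)
$D{\left(T{\left(-14 \right)} \right)} - 311432 = \left(118 - 502 \left(-14\right)^{2}\right) - 311432 = \left(118 - 98392\right) - 311432 = -98274 - 311432 = -409706$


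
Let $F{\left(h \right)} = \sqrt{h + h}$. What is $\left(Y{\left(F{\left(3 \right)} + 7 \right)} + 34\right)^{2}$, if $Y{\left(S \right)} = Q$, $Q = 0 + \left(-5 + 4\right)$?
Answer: $1089$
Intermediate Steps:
$Q = -1$ ($Q = 0 - 1 = -1$)
$F{\left(h \right)} = \sqrt{2} \sqrt{h}$ ($F{\left(h \right)} = \sqrt{2 h} = \sqrt{2} \sqrt{h}$)
$Y{\left(S \right)} = -1$
$\left(Y{\left(F{\left(3 \right)} + 7 \right)} + 34\right)^{2} = \left(-1 + 34\right)^{2} = 33^{2} = 1089$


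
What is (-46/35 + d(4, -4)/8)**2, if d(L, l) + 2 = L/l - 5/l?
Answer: 2948089/1254400 ≈ 2.3502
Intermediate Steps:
d(L, l) = -2 - 5/l + L/l (d(L, l) = -2 + (L/l - 5/l) = -2 + (-5/l + L/l) = -2 - 5/l + L/l)
(-46/35 + d(4, -4)/8)**2 = (-46/35 + ((-5 + 4 - 2*(-4))/(-4))/8)**2 = (-46*1/35 - (-5 + 4 + 8)/4*(1/8))**2 = (-46/35 - 1/4*7*(1/8))**2 = (-46/35 - 7/4*1/8)**2 = (-46/35 - 7/32)**2 = (-1717/1120)**2 = 2948089/1254400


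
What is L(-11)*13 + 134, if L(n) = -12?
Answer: -22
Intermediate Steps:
L(-11)*13 + 134 = -12*13 + 134 = -156 + 134 = -22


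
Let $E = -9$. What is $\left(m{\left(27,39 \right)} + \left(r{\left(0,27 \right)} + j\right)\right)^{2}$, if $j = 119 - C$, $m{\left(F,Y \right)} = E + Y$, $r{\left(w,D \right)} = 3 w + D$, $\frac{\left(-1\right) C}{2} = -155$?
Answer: $17956$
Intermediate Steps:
$C = 310$ ($C = \left(-2\right) \left(-155\right) = 310$)
$r{\left(w,D \right)} = D + 3 w$
$m{\left(F,Y \right)} = -9 + Y$
$j = -191$ ($j = 119 - 310 = -191$)
$\left(m{\left(27,39 \right)} + \left(r{\left(0,27 \right)} + j\right)\right)^{2} = \left(\left(-9 + 39\right) + \left(\left(27 + 3 \cdot 0\right) - 191\right)\right)^{2} = \left(30 + \left(\left(27 + 0\right) - 191\right)\right)^{2} = \left(30 + \left(27 - 191\right)\right)^{2} = \left(30 - 164\right)^{2} = \left(-134\right)^{2} = 17956$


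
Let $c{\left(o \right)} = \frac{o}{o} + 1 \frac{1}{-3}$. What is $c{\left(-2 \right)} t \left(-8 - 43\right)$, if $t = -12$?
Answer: $408$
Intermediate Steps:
$c{\left(o \right)} = \frac{2}{3}$ ($c{\left(o \right)} = 1 + 1 \left(- \frac{1}{3}\right) = 1 - \frac{1}{3} = \frac{2}{3}$)
$c{\left(-2 \right)} t \left(-8 - 43\right) = \frac{2}{3} \left(-12\right) \left(-8 - 43\right) = \left(-8\right) \left(-51\right) = 408$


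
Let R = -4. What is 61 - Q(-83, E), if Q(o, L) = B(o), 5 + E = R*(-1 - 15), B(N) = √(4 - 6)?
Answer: 61 - I*√2 ≈ 61.0 - 1.4142*I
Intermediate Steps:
B(N) = I*√2 (B(N) = √(-2) = I*√2)
E = 59 (E = -5 - 4*(-1 - 15) = -5 - 4*(-16) = -5 + 64 = 59)
Q(o, L) = I*√2
61 - Q(-83, E) = 61 - I*√2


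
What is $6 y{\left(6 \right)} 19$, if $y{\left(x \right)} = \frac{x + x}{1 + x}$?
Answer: $\frac{1368}{7} \approx 195.43$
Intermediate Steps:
$y{\left(x \right)} = \frac{2 x}{1 + x}$
$6 y{\left(6 \right)} 19 = 6 \cdot 2 \cdot 6 \frac{1}{1 + 6} \cdot 19 = 6 \cdot 2 \cdot 6 \cdot \frac{1}{7} \cdot 19 = 6 \cdot \frac{12}{7} \cdot 19 = \frac{72}{7} \cdot 19 = \frac{1368}{7}$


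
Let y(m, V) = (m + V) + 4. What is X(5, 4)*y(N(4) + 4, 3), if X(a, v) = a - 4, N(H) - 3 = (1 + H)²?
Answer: 39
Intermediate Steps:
N(H) = 3 + (1 + H)²
X(a, v) = -4 + a
y(m, V) = 4 + V + m (y(m, V) = (V + m) + 4 = 4 + V + m)
X(5, 4)*y(N(4) + 4, 3) = (-4 + 5)*(4 + 3 + ((3 + (1 + 4)²) + 4)) = 1*(4 + 3 + ((3 + 5²) + 4)) = 1*(4 + 3 + ((3 + 25) + 4)) = 1*(4 + 3 + (28 + 4)) = 1*(4 + 3 + 32) = 1*39 = 39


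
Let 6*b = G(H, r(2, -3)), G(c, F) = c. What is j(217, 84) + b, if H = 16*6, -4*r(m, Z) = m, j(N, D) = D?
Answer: 100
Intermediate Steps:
r(m, Z) = -m/4
H = 96
b = 16 (b = (⅙)*96 = 16)
j(217, 84) + b = 84 + 16 = 100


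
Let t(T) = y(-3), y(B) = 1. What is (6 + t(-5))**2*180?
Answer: 8820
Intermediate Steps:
t(T) = 1
(6 + t(-5))**2*180 = (6 + 1)**2*180 = 7**2*180 = 49*180 = 8820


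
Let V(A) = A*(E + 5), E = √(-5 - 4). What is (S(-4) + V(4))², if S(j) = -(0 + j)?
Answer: 432 + 576*I ≈ 432.0 + 576.0*I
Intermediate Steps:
E = 3*I (E = √(-9) = 3*I ≈ 3.0*I)
S(j) = -j
V(A) = A*(5 + 3*I) (V(A) = A*(3*I + 5) = A*(5 + 3*I))
(S(-4) + V(4))² = (-1*(-4) + 4*(5 + 3*I))² = (4 + (20 + 12*I))² = (24 + 12*I)²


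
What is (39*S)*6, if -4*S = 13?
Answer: -1521/2 ≈ -760.50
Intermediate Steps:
S = -13/4 (S = -¼*13 = -13/4 ≈ -3.2500)
(39*S)*6 = (39*(-13/4))*6 = -507/4*6 = -1521/2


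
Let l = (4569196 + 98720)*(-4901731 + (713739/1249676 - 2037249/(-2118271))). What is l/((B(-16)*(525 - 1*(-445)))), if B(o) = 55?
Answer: -1376571088159786914776787/3209672321612650 ≈ -4.2888e+8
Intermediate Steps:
l = -15142281969757656062544657/661788107549 (l = 4667916*(-4901731 + (713739*(1/1249676) - 2037249*(-1/2118271))) = 4667916*(-4901731 + (713739/1249676 + 2037249/2118271)) = 4667916*(-4901731 + 4057793806593/2647152430196) = 4667916*(-12975625071023262683/2647152430196) = -15142281969757656062544657/661788107549 ≈ -2.2881e+13)
l/((B(-16)*(525 - 1*(-445)))) = -15142281969757656062544657*1/(55*(525 - 1*(-445)))/661788107549 = -15142281969757656062544657*1/(55*(525 + 445))/661788107549 = -15142281969757656062544657/(661788107549*(55*970)) = -15142281969757656062544657/661788107549/53350 = -15142281969757656062544657/661788107549*1/53350 = -1376571088159786914776787/3209672321612650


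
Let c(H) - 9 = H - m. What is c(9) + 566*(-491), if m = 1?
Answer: -277889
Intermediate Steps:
c(H) = 8 + H (c(H) = 9 + (H - 1*1) = 9 + (H - 1) = 9 + (-1 + H) = 8 + H)
c(9) + 566*(-491) = (8 + 9) + 566*(-491) = 17 - 277906 = -277889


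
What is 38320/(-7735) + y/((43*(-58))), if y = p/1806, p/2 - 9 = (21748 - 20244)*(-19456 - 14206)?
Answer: 8723000155/497710122 ≈ 17.526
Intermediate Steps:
p = -101255278 (p = 18 + 2*((21748 - 20244)*(-19456 - 14206)) = 18 + 2*(1504*(-33662)) = 18 + 2*(-50627648) = 18 - 101255296 = -101255278)
y = -50627639/903 (y = -101255278/1806 = -101255278*1/1806 = -50627639/903 ≈ -56066.)
38320/(-7735) + y/((43*(-58))) = 38320/(-7735) - 50627639/(903*(43*(-58))) = 38320*(-1/7735) - 50627639/903/(-2494) = -7664/1547 - 50627639/903*(-1/2494) = -7664/1547 + 50627639/2252082 = 8723000155/497710122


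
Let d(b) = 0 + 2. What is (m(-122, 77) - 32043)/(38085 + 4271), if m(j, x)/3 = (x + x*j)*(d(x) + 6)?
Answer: -255651/42356 ≈ -6.0358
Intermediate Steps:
d(b) = 2
m(j, x) = 24*x + 24*j*x (m(j, x) = 3*((x + x*j)*(2 + 6)) = 3*((x + j*x)*8) = 3*(8*x + 8*j*x) = 24*x + 24*j*x)
(m(-122, 77) - 32043)/(38085 + 4271) = (24*77*(1 - 122) - 32043)/(38085 + 4271) = (24*77*(-121) - 32043)/42356 = (-223608 - 32043)*(1/42356) = -255651*1/42356 = -255651/42356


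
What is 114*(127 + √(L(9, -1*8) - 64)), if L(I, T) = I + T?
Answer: 14478 + 342*I*√7 ≈ 14478.0 + 904.85*I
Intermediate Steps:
114*(127 + √(L(9, -1*8) - 64)) = 114*(127 + √((9 - 1*8) - 64)) = 114*(127 + √((9 - 8) - 64)) = 114*(127 + √(1 - 64)) = 114*(127 + √(-63)) = 114*(127 + 3*I*√7) = 14478 + 342*I*√7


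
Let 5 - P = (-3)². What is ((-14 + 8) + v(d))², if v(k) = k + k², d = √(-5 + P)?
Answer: 216 - 90*I ≈ 216.0 - 90.0*I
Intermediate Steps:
P = -4 (P = 5 - 1*(-3)² = 5 - 1*9 = 5 - 9 = -4)
d = 3*I (d = √(-5 - 4) = √(-9) = 3*I ≈ 3.0*I)
((-14 + 8) + v(d))² = ((-14 + 8) + (3*I)*(1 + 3*I))² = (-6 + 3*I*(1 + 3*I))²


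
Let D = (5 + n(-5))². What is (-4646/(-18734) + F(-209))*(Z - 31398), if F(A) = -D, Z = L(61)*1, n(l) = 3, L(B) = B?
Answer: 18713359605/9367 ≈ 1.9978e+6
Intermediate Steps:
Z = 61 (Z = 61*1 = 61)
D = 64 (D = (5 + 3)² = 8² = 64)
F(A) = -64 (F(A) = -1*64 = -64)
(-4646/(-18734) + F(-209))*(Z - 31398) = (-4646/(-18734) - 64)*(61 - 31398) = (-4646*(-1/18734) - 64)*(-31337) = (2323/9367 - 64)*(-31337) = -597165/9367*(-31337) = 18713359605/9367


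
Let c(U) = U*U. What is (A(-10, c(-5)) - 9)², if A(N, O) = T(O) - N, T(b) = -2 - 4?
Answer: 25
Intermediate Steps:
c(U) = U²
T(b) = -6
A(N, O) = -6 - N
(A(-10, c(-5)) - 9)² = ((-6 - 1*(-10)) - 9)² = ((-6 + 10) - 9)² = (4 - 9)² = (-5)² = 25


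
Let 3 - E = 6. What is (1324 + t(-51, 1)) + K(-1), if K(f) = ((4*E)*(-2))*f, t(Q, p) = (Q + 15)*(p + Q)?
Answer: 3100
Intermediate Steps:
E = -3 (E = 3 - 1*6 = 3 - 6 = -3)
t(Q, p) = (15 + Q)*(Q + p)
K(f) = 24*f (K(f) = ((4*(-3))*(-2))*f = (-12*(-2))*f = 24*f)
(1324 + t(-51, 1)) + K(-1) = (1324 + ((-51)² + 15*(-51) + 15*1 - 51*1)) + 24*(-1) = (1324 + (2601 - 765 + 15 - 51)) - 24 = (1324 + 1800) - 24 = 3124 - 24 = 3100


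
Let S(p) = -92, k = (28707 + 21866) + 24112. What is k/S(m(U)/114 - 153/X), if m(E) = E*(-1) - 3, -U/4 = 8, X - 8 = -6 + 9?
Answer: -74685/92 ≈ -811.79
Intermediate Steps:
X = 11 (X = 8 + (-6 + 9) = 8 + 3 = 11)
U = -32 (U = -4*8 = -32)
k = 74685 (k = 50573 + 24112 = 74685)
m(E) = -3 - E (m(E) = -E - 3 = -3 - E)
k/S(m(U)/114 - 153/X) = 74685/(-92) = 74685*(-1/92) = -74685/92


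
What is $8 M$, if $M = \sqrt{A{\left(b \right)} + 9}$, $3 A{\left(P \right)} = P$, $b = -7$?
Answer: $\frac{16 \sqrt{15}}{3} \approx 20.656$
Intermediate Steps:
$A{\left(P \right)} = \frac{P}{3}$
$M = \frac{2 \sqrt{15}}{3}$ ($M = \sqrt{\frac{1}{3} \left(-7\right) + 9} = \sqrt{- \frac{7}{3} + 9} = \sqrt{\frac{20}{3}} = \frac{2 \sqrt{15}}{3} \approx 2.582$)
$8 M = 8 \frac{2 \sqrt{15}}{3} = \frac{16 \sqrt{15}}{3}$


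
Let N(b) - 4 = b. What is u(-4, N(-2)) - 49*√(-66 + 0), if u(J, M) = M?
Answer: 2 - 49*I*√66 ≈ 2.0 - 398.08*I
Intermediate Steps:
N(b) = 4 + b
u(-4, N(-2)) - 49*√(-66 + 0) = (4 - 2) - 49*√(-66 + 0) = 2 - 49*I*√66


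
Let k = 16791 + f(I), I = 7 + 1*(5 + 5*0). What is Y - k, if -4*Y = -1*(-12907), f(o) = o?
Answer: -80119/4 ≈ -20030.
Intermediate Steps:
I = 12 (I = 7 + 1*(5 + 0) = 7 + 1*5 = 7 + 5 = 12)
k = 16803 (k = 16791 + 12 = 16803)
Y = -12907/4 (Y = -(-1)*(-12907)/4 = -1/4*12907 = -12907/4 ≈ -3226.8)
Y - k = -12907/4 - 1*16803 = -12907/4 - 16803 = -80119/4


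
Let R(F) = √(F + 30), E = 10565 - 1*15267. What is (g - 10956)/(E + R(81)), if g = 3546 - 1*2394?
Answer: 46098408/22108693 + 9804*√111/22108693 ≈ 2.0898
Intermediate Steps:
E = -4702 (E = 10565 - 15267 = -4702)
R(F) = √(30 + F)
g = 1152 (g = 3546 - 2394 = 1152)
(g - 10956)/(E + R(81)) = (1152 - 10956)/(-4702 + √(30 + 81)) = -9804/(-4702 + √111)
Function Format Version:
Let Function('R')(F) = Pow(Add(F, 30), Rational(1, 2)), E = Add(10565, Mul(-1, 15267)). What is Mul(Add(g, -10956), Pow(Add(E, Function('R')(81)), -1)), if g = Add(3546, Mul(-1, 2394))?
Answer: Add(Rational(46098408, 22108693), Mul(Rational(9804, 22108693), Pow(111, Rational(1, 2)))) ≈ 2.0898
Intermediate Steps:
E = -4702 (E = Add(10565, -15267) = -4702)
Function('R')(F) = Pow(Add(30, F), Rational(1, 2))
g = 1152 (g = Add(3546, -2394) = 1152)
Mul(Add(g, -10956), Pow(Add(E, Function('R')(81)), -1)) = Mul(Add(1152, -10956), Pow(Add(-4702, Pow(Add(30, 81), Rational(1, 2))), -1)) = Mul(-9804, Pow(Add(-4702, Pow(111, Rational(1, 2))), -1))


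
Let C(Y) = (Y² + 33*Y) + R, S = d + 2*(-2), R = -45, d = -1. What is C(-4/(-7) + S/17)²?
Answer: 256608099225/200533921 ≈ 1279.6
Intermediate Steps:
S = -5 (S = -1 + 2*(-2) = -1 - 4 = -5)
C(Y) = -45 + Y² + 33*Y (C(Y) = (Y² + 33*Y) - 45 = -45 + Y² + 33*Y)
C(-4/(-7) + S/17)² = (-45 + (-4/(-7) - 5/17)² + 33*(-4/(-7) - 5/17))² = (-45 + (-4*(-⅐) - 5*1/17)² + 33*(-4*(-⅐) - 5*1/17))² = (-45 + (4/7 - 5/17)² + 33*(4/7 - 5/17))² = (-45 + (33/119)² + 33*(33/119))² = (-45 + 1089/14161 + 1089/119)² = (-506565/14161)² = 256608099225/200533921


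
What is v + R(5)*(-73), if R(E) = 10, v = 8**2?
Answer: -666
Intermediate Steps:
v = 64
v + R(5)*(-73) = 64 + 10*(-73) = 64 - 730 = -666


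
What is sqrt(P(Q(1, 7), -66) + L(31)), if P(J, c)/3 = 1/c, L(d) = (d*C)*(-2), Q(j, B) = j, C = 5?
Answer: I*sqrt(150062)/22 ≈ 17.608*I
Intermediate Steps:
L(d) = -10*d (L(d) = (d*5)*(-2) = (5*d)*(-2) = -10*d)
P(J, c) = 3/c
sqrt(P(Q(1, 7), -66) + L(31)) = sqrt(3/(-66) - 10*31) = sqrt(3*(-1/66) - 310) = sqrt(-1/22 - 310) = sqrt(-6821/22) = I*sqrt(150062)/22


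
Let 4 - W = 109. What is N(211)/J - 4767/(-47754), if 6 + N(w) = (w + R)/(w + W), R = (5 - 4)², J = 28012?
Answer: 1587407/15924822 ≈ 0.099681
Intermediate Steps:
W = -105 (W = 4 - 1*109 = 4 - 109 = -105)
R = 1 (R = 1² = 1)
N(w) = -6 + (1 + w)/(-105 + w) (N(w) = -6 + (w + 1)/(w - 105) = -6 + (1 + w)/(-105 + w))
N(211)/J - 4767/(-47754) = ((631 - 5*211)/(-105 + 211))/28012 - 4767/(-47754) = ((631 - 1055)/106)*(1/28012) - 4767*(-1/47754) = ((1/106)*(-424))*(1/28012) + 227/2274 = -4*1/28012 + 227/2274 = -1/7003 + 227/2274 = 1587407/15924822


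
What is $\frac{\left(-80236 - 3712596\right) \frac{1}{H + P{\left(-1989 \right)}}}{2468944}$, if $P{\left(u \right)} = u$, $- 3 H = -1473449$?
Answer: $- \frac{355578}{113222839969} \approx -3.1405 \cdot 10^{-6}$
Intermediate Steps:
$H = \frac{1473449}{3}$ ($H = \left(- \frac{1}{3}\right) \left(-1473449\right) = \frac{1473449}{3} \approx 4.9115 \cdot 10^{5}$)
$\frac{\left(-80236 - 3712596\right) \frac{1}{H + P{\left(-1989 \right)}}}{2468944} = \frac{\left(-80236 - 3712596\right) \frac{1}{\frac{1473449}{3} - 1989}}{2468944} = - \frac{3792832}{\frac{1467482}{3}} \cdot \frac{1}{2468944} = \left(-3792832\right) \frac{3}{1467482} \cdot \frac{1}{2468944} = \left(- \frac{5689248}{733741}\right) \frac{1}{2468944} = - \frac{355578}{113222839969}$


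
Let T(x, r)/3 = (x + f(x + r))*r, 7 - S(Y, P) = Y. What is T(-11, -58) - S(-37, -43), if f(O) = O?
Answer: 13876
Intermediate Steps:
S(Y, P) = 7 - Y
T(x, r) = 3*r*(r + 2*x) (T(x, r) = 3*((x + (x + r))*r) = 3*((x + (r + x))*r) = 3*((r + 2*x)*r) = 3*(r*(r + 2*x)) = 3*r*(r + 2*x))
T(-11, -58) - S(-37, -43) = 3*(-58)*(-58 + 2*(-11)) - (7 - 1*(-37)) = 3*(-58)*(-58 - 22) - (7 + 37) = 3*(-58)*(-80) - 1*44 = 13920 - 44 = 13876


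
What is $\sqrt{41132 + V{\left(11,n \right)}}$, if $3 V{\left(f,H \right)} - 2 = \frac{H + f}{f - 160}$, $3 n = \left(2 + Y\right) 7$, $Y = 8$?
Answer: $\frac{\sqrt{8218661647}}{447} \approx 202.81$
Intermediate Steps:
$n = \frac{70}{3}$ ($n = \frac{\left(2 + 8\right) 7}{3} = \frac{10 \cdot 7}{3} = \frac{1}{3} \cdot 70 = \frac{70}{3} \approx 23.333$)
$V{\left(f,H \right)} = \frac{2}{3} + \frac{H + f}{3 \left(-160 + f\right)}$ ($V{\left(f,H \right)} = \frac{2}{3} + \frac{\left(H + f\right) \frac{1}{f - 160}}{3} = \frac{2}{3} + \frac{\left(H + f\right) \frac{1}{-160 + f}}{3} = \frac{2}{3} + \frac{\frac{1}{-160 + f} \left(H + f\right)}{3} = \frac{2}{3} + \frac{H + f}{3 \left(-160 + f\right)}$)
$\sqrt{41132 + V{\left(11,n \right)}} = \sqrt{41132 + \frac{-320 + \frac{70}{3} + 3 \cdot 11}{3 \left(-160 + 11\right)}} = \sqrt{41132 + \frac{-320 + \frac{70}{3} + 33}{3 \left(-149\right)}} = \sqrt{41132 + \frac{1}{3} \left(- \frac{1}{149}\right) \left(- \frac{791}{3}\right)} = \sqrt{41132 + \frac{791}{1341}} = \sqrt{\frac{55158803}{1341}} = \frac{\sqrt{8218661647}}{447}$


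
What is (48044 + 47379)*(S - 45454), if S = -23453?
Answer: -6575312661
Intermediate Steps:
(48044 + 47379)*(S - 45454) = (48044 + 47379)*(-23453 - 45454) = 95423*(-68907) = -6575312661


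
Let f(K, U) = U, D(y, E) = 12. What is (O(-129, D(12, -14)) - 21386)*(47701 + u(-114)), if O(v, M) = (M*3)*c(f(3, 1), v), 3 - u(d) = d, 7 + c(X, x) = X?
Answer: -1032964436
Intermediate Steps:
c(X, x) = -7 + X
u(d) = 3 - d
O(v, M) = -18*M (O(v, M) = (M*3)*(-7 + 1) = (3*M)*(-6) = -18*M)
(O(-129, D(12, -14)) - 21386)*(47701 + u(-114)) = (-18*12 - 21386)*(47701 + (3 - 1*(-114))) = (-216 - 21386)*(47701 + (3 + 114)) = -21602*(47701 + 117) = -21602*47818 = -1032964436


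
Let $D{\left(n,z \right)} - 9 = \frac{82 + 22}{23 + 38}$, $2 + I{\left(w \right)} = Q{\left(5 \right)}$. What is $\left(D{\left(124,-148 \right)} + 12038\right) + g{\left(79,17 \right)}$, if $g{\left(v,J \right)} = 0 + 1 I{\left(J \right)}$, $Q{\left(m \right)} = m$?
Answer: $\frac{735154}{61} \approx 12052.0$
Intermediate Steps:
$I{\left(w \right)} = 3$ ($I{\left(w \right)} = -2 + 5 = 3$)
$g{\left(v,J \right)} = 3$ ($g{\left(v,J \right)} = 0 + 1 \cdot 3 = 0 + 3 = 3$)
$D{\left(n,z \right)} = \frac{653}{61}$ ($D{\left(n,z \right)} = 9 + \frac{82 + 22}{23 + 38} = 9 + \frac{104}{61} = \frac{653}{61}$)
$\left(D{\left(124,-148 \right)} + 12038\right) + g{\left(79,17 \right)} = \left(\frac{653}{61} + 12038\right) + 3 = \frac{734971}{61} + 3 = \frac{735154}{61}$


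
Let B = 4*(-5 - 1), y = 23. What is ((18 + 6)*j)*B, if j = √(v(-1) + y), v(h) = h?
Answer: -576*√22 ≈ -2701.7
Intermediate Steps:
B = -24 (B = 4*(-6) = -24)
j = √22 (j = √(-1 + 23) = √22 ≈ 4.6904)
((18 + 6)*j)*B = ((18 + 6)*√22)*(-24) = (24*√22)*(-24) = -576*√22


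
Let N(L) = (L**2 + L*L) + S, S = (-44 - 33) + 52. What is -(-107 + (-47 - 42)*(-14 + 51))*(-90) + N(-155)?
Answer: -257975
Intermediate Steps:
S = -25 (S = -77 + 52 = -25)
N(L) = -25 + 2*L**2 (N(L) = (L**2 + L*L) - 25 = (L**2 + L**2) - 25 = 2*L**2 - 25 = -25 + 2*L**2)
-(-107 + (-47 - 42)*(-14 + 51))*(-90) + N(-155) = -(-107 + (-47 - 42)*(-14 + 51))*(-90) + (-25 + 2*(-155)**2) = -(-107 - 89*37)*(-90) + (-25 + 2*24025) = -(-107 - 3293)*(-90) + (-25 + 48050) = -(-3400)*(-90) + 48025 = -1*306000 + 48025 = -306000 + 48025 = -257975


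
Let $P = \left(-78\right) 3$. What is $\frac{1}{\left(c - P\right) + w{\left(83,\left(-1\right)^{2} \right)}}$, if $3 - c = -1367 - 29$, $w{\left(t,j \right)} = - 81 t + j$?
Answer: $- \frac{1}{5089} \approx -0.0001965$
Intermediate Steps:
$w{\left(t,j \right)} = j - 81 t$
$P = -234$
$c = 1399$ ($c = 3 - \left(-1367 - 29\right) = 3 - -1396 = 3 + 1396 = 1399$)
$\frac{1}{\left(c - P\right) + w{\left(83,\left(-1\right)^{2} \right)}} = \frac{1}{\left(1399 - -234\right) + \left(\left(-1\right)^{2} - 6723\right)} = \frac{1}{\left(1399 + 234\right) + \left(1 - 6723\right)} = \frac{1}{1633 - 6722} = \frac{1}{-5089} = - \frac{1}{5089}$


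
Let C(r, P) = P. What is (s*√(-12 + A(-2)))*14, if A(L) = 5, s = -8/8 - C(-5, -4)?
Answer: 42*I*√7 ≈ 111.12*I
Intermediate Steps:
s = 3 (s = -8/8 - 1*(-4) = -8*⅛ + 4 = -1 + 4 = 3)
(s*√(-12 + A(-2)))*14 = (3*√(-12 + 5))*14 = (3*√(-7))*14 = (3*(I*√7))*14 = (3*I*√7)*14 = 42*I*√7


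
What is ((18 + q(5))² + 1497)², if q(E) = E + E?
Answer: 5202961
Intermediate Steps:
q(E) = 2*E
((18 + q(5))² + 1497)² = ((18 + 2*5)² + 1497)² = ((18 + 10)² + 1497)² = (28² + 1497)² = (784 + 1497)² = 2281² = 5202961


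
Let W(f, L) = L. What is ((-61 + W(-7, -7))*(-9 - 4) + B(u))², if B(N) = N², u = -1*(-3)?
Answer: 797449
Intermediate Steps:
u = 3
((-61 + W(-7, -7))*(-9 - 4) + B(u))² = ((-61 - 7)*(-9 - 4) + 3²)² = (-68*(-13) + 9)² = (884 + 9)² = 893² = 797449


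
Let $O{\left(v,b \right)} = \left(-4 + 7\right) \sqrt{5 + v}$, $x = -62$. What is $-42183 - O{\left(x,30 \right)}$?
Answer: $-42183 - 3 i \sqrt{57} \approx -42183.0 - 22.65 i$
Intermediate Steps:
$O{\left(v,b \right)} = 3 \sqrt{5 + v}$
$-42183 - O{\left(x,30 \right)} = -42183 - 3 \sqrt{5 - 62} = -42183 - 3 \sqrt{-57} = -42183 - 3 i \sqrt{57}$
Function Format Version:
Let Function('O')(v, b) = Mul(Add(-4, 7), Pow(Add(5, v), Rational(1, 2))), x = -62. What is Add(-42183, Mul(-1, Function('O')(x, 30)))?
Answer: Add(-42183, Mul(-3, I, Pow(57, Rational(1, 2)))) ≈ Add(-42183., Mul(-22.650, I))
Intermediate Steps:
Function('O')(v, b) = Mul(3, Pow(Add(5, v), Rational(1, 2)))
Add(-42183, Mul(-1, Function('O')(x, 30))) = Add(-42183, Mul(-1, Mul(3, Pow(Add(5, -62), Rational(1, 2))))) = Add(-42183, Mul(-1, Mul(3, Pow(-57, Rational(1, 2))))) = Add(-42183, Mul(-1, Mul(3, Mul(I, Pow(57, Rational(1, 2)))))) = Add(-42183, Mul(-1, Mul(3, I, Pow(57, Rational(1, 2))))) = Add(-42183, Mul(-3, I, Pow(57, Rational(1, 2))))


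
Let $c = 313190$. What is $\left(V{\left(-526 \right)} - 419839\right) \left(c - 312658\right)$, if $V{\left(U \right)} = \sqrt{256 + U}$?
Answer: $-223354348 + 1596 i \sqrt{30} \approx -2.2335 \cdot 10^{8} + 8741.7 i$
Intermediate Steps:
$\left(V{\left(-526 \right)} - 419839\right) \left(c - 312658\right) = \left(\sqrt{256 - 526} - 419839\right) \left(313190 - 312658\right) = \left(\sqrt{-270} - 419839\right) 532 = \left(3 i \sqrt{30} - 419839\right) 532 = \left(-419839 + 3 i \sqrt{30}\right) 532 = -223354348 + 1596 i \sqrt{30}$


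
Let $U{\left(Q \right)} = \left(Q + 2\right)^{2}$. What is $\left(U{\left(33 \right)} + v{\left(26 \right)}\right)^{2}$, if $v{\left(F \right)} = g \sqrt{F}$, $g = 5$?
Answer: $1501275 + 12250 \sqrt{26} \approx 1.5637 \cdot 10^{6}$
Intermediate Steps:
$U{\left(Q \right)} = \left(2 + Q\right)^{2}$
$v{\left(F \right)} = 5 \sqrt{F}$
$\left(U{\left(33 \right)} + v{\left(26 \right)}\right)^{2} = \left(\left(2 + 33\right)^{2} + 5 \sqrt{26}\right)^{2} = \left(35^{2} + 5 \sqrt{26}\right)^{2} = \left(1225 + 5 \sqrt{26}\right)^{2}$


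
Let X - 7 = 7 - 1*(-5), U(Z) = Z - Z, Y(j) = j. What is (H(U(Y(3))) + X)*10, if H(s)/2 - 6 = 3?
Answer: 370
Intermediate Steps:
U(Z) = 0
H(s) = 18 (H(s) = 12 + 2*3 = 12 + 6 = 18)
X = 19 (X = 7 + (7 - 1*(-5)) = 7 + (7 + 5) = 7 + 12 = 19)
(H(U(Y(3))) + X)*10 = (18 + 19)*10 = 37*10 = 370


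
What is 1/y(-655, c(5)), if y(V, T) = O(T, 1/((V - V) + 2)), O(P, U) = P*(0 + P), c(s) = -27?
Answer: 1/729 ≈ 0.0013717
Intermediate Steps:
O(P, U) = P**2 (O(P, U) = P*P = P**2)
y(V, T) = T**2
1/y(-655, c(5)) = 1/((-27)**2) = 1/729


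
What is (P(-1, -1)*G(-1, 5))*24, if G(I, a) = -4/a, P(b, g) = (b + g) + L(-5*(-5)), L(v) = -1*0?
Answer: 192/5 ≈ 38.400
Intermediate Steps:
L(v) = 0
P(b, g) = b + g (P(b, g) = (b + g) + 0 = b + g)
(P(-1, -1)*G(-1, 5))*24 = ((-1 - 1)*(-4/5))*24 = -(-8)/5*24 = -2*(-⅘)*24 = (8/5)*24 = 192/5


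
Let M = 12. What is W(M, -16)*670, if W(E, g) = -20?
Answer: -13400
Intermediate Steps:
W(M, -16)*670 = -20*670 = -13400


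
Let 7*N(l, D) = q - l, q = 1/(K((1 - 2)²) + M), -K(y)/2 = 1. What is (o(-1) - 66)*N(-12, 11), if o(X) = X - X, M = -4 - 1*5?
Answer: -786/7 ≈ -112.29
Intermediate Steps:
K(y) = -2 (K(y) = -2*1 = -2)
M = -9 (M = -4 - 5 = -9)
q = -1/11 (q = 1/(-2 - 9) = 1/(-11) = -1/11 ≈ -0.090909)
o(X) = 0
N(l, D) = -1/77 - l/7 (N(l, D) = (-1/11 - l)/7 = -1/77 - l/7)
(o(-1) - 66)*N(-12, 11) = (0 - 66)*(-1/77 - ⅐*(-12)) = -66*(-1/77 + 12/7) = -66*131/77 = -786/7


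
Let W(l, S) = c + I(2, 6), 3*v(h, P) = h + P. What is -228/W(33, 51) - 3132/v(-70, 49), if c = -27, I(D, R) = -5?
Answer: 25455/56 ≈ 454.55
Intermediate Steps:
v(h, P) = P/3 + h/3 (v(h, P) = (h + P)/3 = (P + h)/3 = P/3 + h/3)
W(l, S) = -32 (W(l, S) = -27 - 5 = -32)
-228/W(33, 51) - 3132/v(-70, 49) = -228/(-32) - 3132/((1/3)*49 + (1/3)*(-70)) = -228*(-1/32) - 3132/(49/3 - 70/3) = 57/8 - 3132/(-7) = 57/8 - 3132*(-1/7) = 57/8 + 3132/7 = 25455/56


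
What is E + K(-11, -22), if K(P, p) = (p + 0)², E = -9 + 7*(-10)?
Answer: 405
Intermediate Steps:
E = -79 (E = -9 - 70 = -79)
K(P, p) = p²
E + K(-11, -22) = -79 + (-22)² = -79 + 484 = 405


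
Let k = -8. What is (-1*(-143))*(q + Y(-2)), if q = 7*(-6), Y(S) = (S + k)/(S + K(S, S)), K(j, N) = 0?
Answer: -5291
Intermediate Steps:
Y(S) = (-8 + S)/S (Y(S) = (S - 8)/(S + 0) = (-8 + S)/S)
q = -42
(-1*(-143))*(q + Y(-2)) = (-1*(-143))*(-42 + (-8 - 2)/(-2)) = 143*(-42 - ½*(-10)) = 143*(-42 + 5) = 143*(-37) = -5291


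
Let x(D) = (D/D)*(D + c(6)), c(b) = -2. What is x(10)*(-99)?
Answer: -792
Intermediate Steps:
x(D) = -2 + D (x(D) = (D/D)*(D - 2) = 1*(-2 + D) = -2 + D)
x(10)*(-99) = (-2 + 10)*(-99) = 8*(-99) = -792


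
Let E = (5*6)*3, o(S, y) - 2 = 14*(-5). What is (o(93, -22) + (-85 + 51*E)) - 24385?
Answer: -19948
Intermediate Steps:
o(S, y) = -68 (o(S, y) = 2 + 14*(-5) = 2 - 70 = -68)
E = 90 (E = 30*3 = 90)
(o(93, -22) + (-85 + 51*E)) - 24385 = (-68 + (-85 + 51*90)) - 24385 = (-68 + (-85 + 4590)) - 24385 = (-68 + 4505) - 24385 = 4437 - 24385 = -19948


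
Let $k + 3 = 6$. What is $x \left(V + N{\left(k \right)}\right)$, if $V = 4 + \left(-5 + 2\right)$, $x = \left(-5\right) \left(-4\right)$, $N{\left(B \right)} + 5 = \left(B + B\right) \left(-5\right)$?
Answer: $-680$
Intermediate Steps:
$k = 3$ ($k = -3 + 6 = 3$)
$N{\left(B \right)} = -5 - 10 B$ ($N{\left(B \right)} = -5 + \left(B + B\right) \left(-5\right) = -5 + 2 B \left(-5\right) = -5 - 10 B$)
$x = 20$
$V = 1$ ($V = 4 - 3 = 1$)
$x \left(V + N{\left(k \right)}\right) = 20 \left(1 - 35\right) = 20 \left(-34\right) = -680$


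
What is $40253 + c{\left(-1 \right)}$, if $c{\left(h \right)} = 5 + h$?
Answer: $40257$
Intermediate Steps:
$40253 + c{\left(-1 \right)} = 40253 + \left(5 - 1\right) = 40253 + 4 = 40257$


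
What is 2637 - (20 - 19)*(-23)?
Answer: 2660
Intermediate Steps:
2637 - (20 - 19)*(-23) = 2637 - (-23) = 2637 - 1*(-23) = 2637 + 23 = 2660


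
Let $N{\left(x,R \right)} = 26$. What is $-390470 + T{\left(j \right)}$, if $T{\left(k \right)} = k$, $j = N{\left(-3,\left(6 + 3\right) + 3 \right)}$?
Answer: $-390444$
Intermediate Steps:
$j = 26$
$-390470 + T{\left(j \right)} = -390470 + 26 = -390444$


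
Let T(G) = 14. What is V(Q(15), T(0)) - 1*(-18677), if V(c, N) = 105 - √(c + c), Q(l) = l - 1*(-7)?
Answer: 18782 - 2*√11 ≈ 18775.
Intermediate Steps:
Q(l) = 7 + l (Q(l) = l + 7 = 7 + l)
V(c, N) = 105 - √2*√c (V(c, N) = 105 - √(2*c) = 105 - √2*√c)
V(Q(15), T(0)) - 1*(-18677) = (105 - √2*√(7 + 15)) - 1*(-18677) = (105 - √2*√22) + 18677 = (105 - 2*√11) + 18677 = 18782 - 2*√11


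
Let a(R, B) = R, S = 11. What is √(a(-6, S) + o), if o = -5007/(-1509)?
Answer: I*√678547/503 ≈ 1.6377*I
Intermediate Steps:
o = 1669/503 (o = -5007*(-1/1509) = 1669/503 ≈ 3.3181)
√(a(-6, S) + o) = √(-6 + 1669/503) = √(-1349/503) = I*√678547/503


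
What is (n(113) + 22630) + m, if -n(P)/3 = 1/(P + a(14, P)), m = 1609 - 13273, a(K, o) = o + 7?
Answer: 2555075/233 ≈ 10966.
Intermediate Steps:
a(K, o) = 7 + o
m = -11664
n(P) = -3/(7 + 2*P) (n(P) = -3/(P + (7 + P)) = -3/(7 + 2*P))
(n(113) + 22630) + m = (-3/(7 + 2*113) + 22630) - 11664 = (-3/(7 + 226) + 22630) - 11664 = (-3/233 + 22630) - 11664 = 5272787/233 - 11664 = 2555075/233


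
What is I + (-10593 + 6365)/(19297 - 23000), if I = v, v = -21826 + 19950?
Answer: -991800/529 ≈ -1874.9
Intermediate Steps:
v = -1876
I = -1876
I + (-10593 + 6365)/(19297 - 23000) = -1876 + (-10593 + 6365)/(19297 - 23000) = -1876 - 4228/(-3703) = -1876 - 4228*(-1/3703) = -1876 + 604/529 = -991800/529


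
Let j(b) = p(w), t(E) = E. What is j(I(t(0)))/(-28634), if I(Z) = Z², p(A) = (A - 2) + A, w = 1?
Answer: 0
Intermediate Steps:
p(A) = -2 + 2*A (p(A) = (-2 + A) + A = -2 + 2*A)
j(b) = 0 (j(b) = -2 + 2*1 = -2 + 2 = 0)
j(I(t(0)))/(-28634) = 0/(-28634) = 0*(-1/28634) = 0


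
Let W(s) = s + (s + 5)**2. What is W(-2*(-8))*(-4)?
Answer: -1828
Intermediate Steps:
W(s) = s + (5 + s)**2
W(-2*(-8))*(-4) = (-2*(-8) + (5 - 2*(-8))**2)*(-4) = (16 + (5 + 16)**2)*(-4) = (16 + 21**2)*(-4) = (16 + 441)*(-4) = 457*(-4) = -1828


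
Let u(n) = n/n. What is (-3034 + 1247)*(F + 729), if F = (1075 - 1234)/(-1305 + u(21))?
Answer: -1699034925/1304 ≈ -1.3029e+6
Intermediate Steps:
u(n) = 1
F = 159/1304 (F = (1075 - 1234)/(-1305 + 1) = -159/(-1304) = -159*(-1/1304) = 159/1304 ≈ 0.12193)
(-3034 + 1247)*(F + 729) = (-3034 + 1247)*(159/1304 + 729) = -1787*950775/1304 = -1699034925/1304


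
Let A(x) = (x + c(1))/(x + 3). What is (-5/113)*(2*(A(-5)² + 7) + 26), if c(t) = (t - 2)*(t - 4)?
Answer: -210/113 ≈ -1.8584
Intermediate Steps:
c(t) = (-4 + t)*(-2 + t) (c(t) = (-2 + t)*(-4 + t) = (-4 + t)*(-2 + t))
A(x) = 1 (A(x) = (x + (8 + 1² - 6*1))/(x + 3) = (x + (8 + 1 - 6))/(3 + x) = (x + 3)/(3 + x) = (3 + x)/(3 + x) = 1)
(-5/113)*(2*(A(-5)² + 7) + 26) = (-5/113)*(2*(1² + 7) + 26) = (-5*1/113)*(2*(1 + 7) + 26) = -5*(2*8 + 26)/113 = -5*(16 + 26)/113 = -5/113*42 = -210/113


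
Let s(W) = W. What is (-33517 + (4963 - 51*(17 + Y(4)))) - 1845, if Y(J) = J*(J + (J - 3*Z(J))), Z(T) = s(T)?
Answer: -30450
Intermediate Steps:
Z(T) = T
Y(J) = -J² (Y(J) = J*(J + (J - 3*J)) = J*(J - 2*J) = J*(-J) = -J²)
(-33517 + (4963 - 51*(17 + Y(4)))) - 1845 = (-33517 + (4963 - 51*(17 - 1*4²))) - 1845 = (-33517 + (4963 - 51*(17 - 1*16))) - 1845 = (-33517 + (4963 - 51*(17 - 16))) - 1845 = (-33517 + (4963 - 51)) - 1845 = (-33517 + 4912) - 1845 = -28605 - 1845 = -30450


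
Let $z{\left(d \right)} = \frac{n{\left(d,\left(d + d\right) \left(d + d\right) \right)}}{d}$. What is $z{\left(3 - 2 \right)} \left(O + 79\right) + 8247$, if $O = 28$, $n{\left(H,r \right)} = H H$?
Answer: $8354$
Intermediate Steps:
$n{\left(H,r \right)} = H^{2}$
$z{\left(d \right)} = d$ ($z{\left(d \right)} = \frac{d^{2}}{d} = d$)
$z{\left(3 - 2 \right)} \left(O + 79\right) + 8247 = \left(3 - 2\right) \left(28 + 79\right) + 8247 = 1 \cdot 107 + 8247 = 107 + 8247 = 8354$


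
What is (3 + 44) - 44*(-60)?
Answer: 2687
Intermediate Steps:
(3 + 44) - 44*(-60) = 47 + 2640 = 2687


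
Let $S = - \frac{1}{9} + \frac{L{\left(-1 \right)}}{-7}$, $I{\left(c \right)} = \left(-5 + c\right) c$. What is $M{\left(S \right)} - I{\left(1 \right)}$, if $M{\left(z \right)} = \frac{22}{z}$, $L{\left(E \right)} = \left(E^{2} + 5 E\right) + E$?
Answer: $\frac{769}{19} \approx 40.474$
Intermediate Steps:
$L{\left(E \right)} = E^{2} + 6 E$
$I{\left(c \right)} = c \left(-5 + c\right)$
$S = \frac{38}{63}$ ($S = - \frac{1}{9} + \frac{\left(-1\right) \left(6 - 1\right)}{-7} = \left(-1\right) \frac{1}{9} + \left(-1\right) 5 \left(- \frac{1}{7}\right) = - \frac{1}{9} - - \frac{5}{7} = - \frac{1}{9} + \frac{5}{7} = \frac{38}{63} \approx 0.60317$)
$M{\left(S \right)} - I{\left(1 \right)} = \frac{22}{\frac{38}{63}} - 1 \left(-5 + 1\right) = 22 \cdot \frac{63}{38} - 1 \left(-4\right) = \frac{693}{19} - -4 = \frac{693}{19} + 4 = \frac{769}{19}$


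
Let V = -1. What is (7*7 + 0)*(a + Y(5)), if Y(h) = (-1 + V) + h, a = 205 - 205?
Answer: 147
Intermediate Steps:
a = 0
Y(h) = -2 + h (Y(h) = (-1 - 1) + h = -2 + h)
(7*7 + 0)*(a + Y(5)) = (7*7 + 0)*(0 + (-2 + 5)) = (49 + 0)*(0 + 3) = 49*3 = 147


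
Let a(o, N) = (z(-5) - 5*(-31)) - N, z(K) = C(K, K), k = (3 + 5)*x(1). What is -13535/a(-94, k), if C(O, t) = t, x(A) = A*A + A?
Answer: -13535/134 ≈ -101.01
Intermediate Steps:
x(A) = A + A² (x(A) = A² + A = A + A²)
k = 16 (k = (3 + 5)*(1*(1 + 1)) = 8*(1*2) = 8*2 = 16)
z(K) = K
a(o, N) = 150 - N (a(o, N) = (-5 - 5*(-31)) - N = (-5 + 155) - N = 150 - N)
-13535/a(-94, k) = -13535/(150 - 1*16) = -13535/(150 - 16) = -13535/134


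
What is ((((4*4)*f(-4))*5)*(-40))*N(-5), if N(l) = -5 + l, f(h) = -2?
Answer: -64000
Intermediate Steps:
((((4*4)*f(-4))*5)*(-40))*N(-5) = ((((4*4)*(-2))*5)*(-40))*(-5 - 5) = (((16*(-2))*5)*(-40))*(-10) = (-32*5*(-40))*(-10) = -160*(-40)*(-10) = 6400*(-10) = -64000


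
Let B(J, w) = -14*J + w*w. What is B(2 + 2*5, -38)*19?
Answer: 24244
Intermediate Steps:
B(J, w) = w² - 14*J (B(J, w) = -14*J + w² = w² - 14*J)
B(2 + 2*5, -38)*19 = ((-38)² - 14*(2 + 2*5))*19 = (1444 - 14*(2 + 10))*19 = (1444 - 14*12)*19 = (1444 - 168)*19 = 1276*19 = 24244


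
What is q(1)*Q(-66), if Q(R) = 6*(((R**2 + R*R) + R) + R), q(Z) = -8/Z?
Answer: -411840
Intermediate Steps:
Q(R) = 12*R + 12*R**2 (Q(R) = 6*(((R**2 + R**2) + R) + R) = 6*((2*R**2 + R) + R) = 6*((R + 2*R**2) + R) = 6*(2*R + 2*R**2) = 12*R + 12*R**2)
q(1)*Q(-66) = (-8/1)*(12*(-66)*(1 - 66)) = (-8*1)*(12*(-66)*(-65)) = -8*51480 = -411840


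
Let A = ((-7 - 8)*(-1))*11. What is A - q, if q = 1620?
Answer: -1455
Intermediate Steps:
A = 165 (A = -15*(-1)*11 = 15*11 = 165)
A - q = 165 - 1*1620 = 165 - 1620 = -1455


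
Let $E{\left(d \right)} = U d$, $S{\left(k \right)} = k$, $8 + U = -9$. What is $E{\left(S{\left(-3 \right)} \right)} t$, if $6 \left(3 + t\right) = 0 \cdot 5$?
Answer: $-153$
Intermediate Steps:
$U = -17$ ($U = -8 - 9 = -17$)
$E{\left(d \right)} = - 17 d$
$t = -3$ ($t = -3 + \frac{0 \cdot 5}{6} = -3 + \frac{1}{6} \cdot 0 = -3 + 0 = -3$)
$E{\left(S{\left(-3 \right)} \right)} t = \left(-17\right) \left(-3\right) \left(-3\right) = 51 \left(-3\right) = -153$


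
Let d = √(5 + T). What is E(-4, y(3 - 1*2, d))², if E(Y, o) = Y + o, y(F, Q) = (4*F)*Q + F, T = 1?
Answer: 105 - 24*√6 ≈ 46.212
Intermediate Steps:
d = √6 (d = √(5 + 1) = √6 ≈ 2.4495)
y(F, Q) = F + 4*F*Q (y(F, Q) = 4*F*Q + F = F + 4*F*Q)
E(-4, y(3 - 1*2, d))² = (-4 + (3 - 1*2)*(1 + 4*√6))² = (-4 + (3 - 2)*(1 + 4*√6))² = (-4 + 1*(1 + 4*√6))² = (-4 + (1 + 4*√6))² = (-3 + 4*√6)²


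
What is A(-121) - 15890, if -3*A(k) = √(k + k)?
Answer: -15890 - 11*I*√2/3 ≈ -15890.0 - 5.1854*I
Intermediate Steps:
A(k) = -√2*√k/3 (A(k) = -√(k + k)/3 = -√2*√k/3)
A(-121) - 15890 = -√2*√(-121)/3 - 15890 = -√2*11*I/3 - 15890 = -11*I*√2/3 - 15890 = -15890 - 11*I*√2/3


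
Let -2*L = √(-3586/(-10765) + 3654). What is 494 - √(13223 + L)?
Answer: 494 - √(1532350330175 - 21530*√26467700965)/10765 ≈ 379.14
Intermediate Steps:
L = -2*√26467700965/10765 (L = -√(-3586/(-10765) + 3654)/2 = -√(-3586*(-1/10765) + 3654)/2 = -√(3586/10765 + 3654)/2 = -2*√26467700965/10765 ≈ -30.226)
494 - √(13223 + L) = 494 - √(13223 - 2*√26467700965/10765)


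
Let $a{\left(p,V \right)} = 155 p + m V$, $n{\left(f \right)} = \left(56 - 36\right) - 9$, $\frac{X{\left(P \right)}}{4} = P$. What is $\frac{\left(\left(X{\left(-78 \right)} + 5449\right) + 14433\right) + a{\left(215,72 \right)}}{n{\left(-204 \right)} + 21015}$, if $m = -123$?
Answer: $\frac{44039}{21026} \approx 2.0945$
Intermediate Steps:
$X{\left(P \right)} = 4 P$
$n{\left(f \right)} = 11$ ($n{\left(f \right)} = \left(56 - 36\right) - 9 = 20 - 9 = 11$)
$a{\left(p,V \right)} = - 123 V + 155 p$ ($a{\left(p,V \right)} = 155 p - 123 V = - 123 V + 155 p$)
$\frac{\left(\left(X{\left(-78 \right)} + 5449\right) + 14433\right) + a{\left(215,72 \right)}}{n{\left(-204 \right)} + 21015} = \frac{\left(\left(4 \left(-78\right) + 5449\right) + 14433\right) + \left(\left(-123\right) 72 + 155 \cdot 215\right)}{11 + 21015} = \frac{\left(\left(-312 + 5449\right) + 14433\right) + \left(-8856 + 33325\right)}{21026} = \left(\left(5137 + 14433\right) + 24469\right) \frac{1}{21026} = \left(19570 + 24469\right) \frac{1}{21026} = 44039 \cdot \frac{1}{21026} = \frac{44039}{21026}$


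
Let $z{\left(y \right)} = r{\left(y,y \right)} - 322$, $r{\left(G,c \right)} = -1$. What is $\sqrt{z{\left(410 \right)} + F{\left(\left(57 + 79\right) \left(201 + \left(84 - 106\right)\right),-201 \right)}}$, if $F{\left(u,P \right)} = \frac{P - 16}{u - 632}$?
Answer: $\frac{i \sqrt{11350924026}}{5928} \approx 17.972 i$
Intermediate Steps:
$F{\left(u,P \right)} = \frac{-16 + P}{-632 + u}$ ($F{\left(u,P \right)} = \frac{-16 + P}{u - 632} = \frac{-16 + P}{-632 + u}$)
$z{\left(y \right)} = -323$ ($z{\left(y \right)} = -1 - 322 = -323$)
$\sqrt{z{\left(410 \right)} + F{\left(\left(57 + 79\right) \left(201 + \left(84 - 106\right)\right),-201 \right)}} = \sqrt{-323 + \frac{-16 - 201}{-632 + \left(57 + 79\right) \left(201 + \left(84 - 106\right)\right)}} = \sqrt{-323 + \frac{1}{-632 + 136 \left(201 - 22\right)} \left(-217\right)} = \sqrt{-323 + \frac{1}{-632 + 136 \cdot 179} \left(-217\right)} = \sqrt{-323 + \frac{1}{-632 + 24344} \left(-217\right)} = \sqrt{-323 + \frac{1}{23712} \left(-217\right)} = \sqrt{-323 - \frac{217}{23712}} = \sqrt{- \frac{7659193}{23712}} = \frac{i \sqrt{11350924026}}{5928}$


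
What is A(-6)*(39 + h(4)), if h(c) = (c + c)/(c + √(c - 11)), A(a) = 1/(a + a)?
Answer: (-39*√7 + 164*I)/(12*(√7 - 4*I)) ≈ -3.3659 + 0.076688*I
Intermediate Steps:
A(a) = 1/(2*a)
h(c) = 2*c/(c + √(-11 + c)) (h(c) = (2*c)/(c + √(-11 + c)) = 2*c/(c + √(-11 + c)))
A(-6)*(39 + h(4)) = ((½)/(-6))*(39 + 2*4/(4 + √(-11 + 4))) = ((½)*(-⅙))*(39 + 2*4/(4 + √(-7))) = -(39 + 2*4/(4 + I*√7))/12 = -(39 + 8/(4 + I*√7))/12 = -13/4 - 2/(3*(4 + I*√7))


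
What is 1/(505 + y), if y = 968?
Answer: 1/1473 ≈ 0.00067889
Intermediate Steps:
1/(505 + y) = 1/(505 + 968) = 1/1473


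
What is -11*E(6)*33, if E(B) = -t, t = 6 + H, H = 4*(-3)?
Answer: -2178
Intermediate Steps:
H = -12
t = -6 (t = 6 - 12 = -6)
E(B) = 6 (E(B) = -1*(-6) = 6)
-11*E(6)*33 = -11*6*33 = -66*33 = -2178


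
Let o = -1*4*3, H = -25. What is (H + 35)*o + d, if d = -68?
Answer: -188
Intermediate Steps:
o = -12 (o = -4*3 = -12)
(H + 35)*o + d = (-25 + 35)*(-12) - 68 = 10*(-12) - 68 = -120 - 68 = -188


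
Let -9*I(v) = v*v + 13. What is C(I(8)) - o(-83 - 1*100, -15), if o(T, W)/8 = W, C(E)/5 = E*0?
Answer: 120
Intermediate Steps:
I(v) = -13/9 - v²/9 (I(v) = -(v*v + 13)/9 = -(v² + 13)/9 = -(13 + v²)/9 = -13/9 - v²/9)
C(E) = 0 (C(E) = 5*(E*0) = 5*0 = 0)
o(T, W) = 8*W
C(I(8)) - o(-83 - 1*100, -15) = 0 - 8*(-15) = 0 - 1*(-120) = 0 + 120 = 120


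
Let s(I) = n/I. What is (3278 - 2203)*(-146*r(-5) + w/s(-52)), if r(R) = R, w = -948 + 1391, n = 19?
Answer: -9853450/19 ≈ -5.1860e+5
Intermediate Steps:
s(I) = 19/I
w = 443
(3278 - 2203)*(-146*r(-5) + w/s(-52)) = (3278 - 2203)*(-146*(-5) + 443/((19/(-52)))) = 1075*(730 + 443/((19*(-1/52)))) = 1075*(730 + 443/(-19/52)) = 1075*(730 + 443*(-52/19)) = 1075*(730 - 23036/19) = 1075*(-9166/19) = -9853450/19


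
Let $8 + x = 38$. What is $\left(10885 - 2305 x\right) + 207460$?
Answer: $149195$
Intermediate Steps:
$x = 30$ ($x = -8 + 38 = 30$)
$\left(10885 - 2305 x\right) + 207460 = \left(10885 - 69150\right) + 207460 = -58265 + 207460 = 149195$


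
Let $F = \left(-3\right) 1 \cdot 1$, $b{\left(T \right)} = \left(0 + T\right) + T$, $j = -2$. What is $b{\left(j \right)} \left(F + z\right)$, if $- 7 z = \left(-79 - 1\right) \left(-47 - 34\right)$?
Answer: $\frac{26004}{7} \approx 3714.9$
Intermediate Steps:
$z = - \frac{6480}{7}$ ($z = - \frac{\left(-79 - 1\right) \left(-47 - 34\right)}{7} = - \frac{\left(-80\right) \left(-81\right)}{7} = \left(- \frac{1}{7}\right) 6480 = - \frac{6480}{7} \approx -925.71$)
$b{\left(T \right)} = 2 T$ ($b{\left(T \right)} = T + T = 2 T$)
$F = -3$ ($F = \left(-3\right) 1 = -3$)
$b{\left(j \right)} \left(F + z\right) = 2 \left(-2\right) \left(-3 - \frac{6480}{7}\right) = \left(-4\right) \left(- \frac{6501}{7}\right) = \frac{26004}{7}$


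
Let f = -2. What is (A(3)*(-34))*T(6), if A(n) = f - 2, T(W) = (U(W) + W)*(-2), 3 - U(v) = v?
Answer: -816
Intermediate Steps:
U(v) = 3 - v
T(W) = -6 (T(W) = ((3 - W) + W)*(-2) = 3*(-2) = -6)
A(n) = -4 (A(n) = -2 - 2 = -4)
(A(3)*(-34))*T(6) = -4*(-34)*(-6) = 136*(-6) = -816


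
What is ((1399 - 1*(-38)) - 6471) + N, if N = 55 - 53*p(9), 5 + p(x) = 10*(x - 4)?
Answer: -7364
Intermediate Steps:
p(x) = -45 + 10*x (p(x) = -5 + 10*(x - 4) = -5 + 10*(-4 + x) = -5 + (-40 + 10*x) = -45 + 10*x)
N = -2330 (N = 55 - 53*(-45 + 10*9) = 55 - 53*(-45 + 90) = 55 - 53*45 = 55 - 2385 = -2330)
((1399 - 1*(-38)) - 6471) + N = ((1399 - 1*(-38)) - 6471) - 2330 = ((1399 + 38) - 6471) - 2330 = (1437 - 6471) - 2330 = -5034 - 2330 = -7364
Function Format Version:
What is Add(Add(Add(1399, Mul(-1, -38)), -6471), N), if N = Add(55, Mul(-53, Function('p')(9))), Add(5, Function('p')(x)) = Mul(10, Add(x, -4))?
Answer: -7364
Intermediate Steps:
Function('p')(x) = Add(-45, Mul(10, x)) (Function('p')(x) = Add(-5, Mul(10, Add(x, -4))) = Add(-5, Mul(10, Add(-4, x))) = Add(-5, Add(-40, Mul(10, x))) = Add(-45, Mul(10, x)))
N = -2330 (N = Add(55, Mul(-53, Add(-45, Mul(10, 9)))) = Add(55, Mul(-53, Add(-45, 90))) = Add(55, Mul(-53, 45)) = Add(55, -2385) = -2330)
Add(Add(Add(1399, Mul(-1, -38)), -6471), N) = Add(Add(Add(1399, Mul(-1, -38)), -6471), -2330) = Add(Add(Add(1399, 38), -6471), -2330) = Add(Add(1437, -6471), -2330) = Add(-5034, -2330) = -7364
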